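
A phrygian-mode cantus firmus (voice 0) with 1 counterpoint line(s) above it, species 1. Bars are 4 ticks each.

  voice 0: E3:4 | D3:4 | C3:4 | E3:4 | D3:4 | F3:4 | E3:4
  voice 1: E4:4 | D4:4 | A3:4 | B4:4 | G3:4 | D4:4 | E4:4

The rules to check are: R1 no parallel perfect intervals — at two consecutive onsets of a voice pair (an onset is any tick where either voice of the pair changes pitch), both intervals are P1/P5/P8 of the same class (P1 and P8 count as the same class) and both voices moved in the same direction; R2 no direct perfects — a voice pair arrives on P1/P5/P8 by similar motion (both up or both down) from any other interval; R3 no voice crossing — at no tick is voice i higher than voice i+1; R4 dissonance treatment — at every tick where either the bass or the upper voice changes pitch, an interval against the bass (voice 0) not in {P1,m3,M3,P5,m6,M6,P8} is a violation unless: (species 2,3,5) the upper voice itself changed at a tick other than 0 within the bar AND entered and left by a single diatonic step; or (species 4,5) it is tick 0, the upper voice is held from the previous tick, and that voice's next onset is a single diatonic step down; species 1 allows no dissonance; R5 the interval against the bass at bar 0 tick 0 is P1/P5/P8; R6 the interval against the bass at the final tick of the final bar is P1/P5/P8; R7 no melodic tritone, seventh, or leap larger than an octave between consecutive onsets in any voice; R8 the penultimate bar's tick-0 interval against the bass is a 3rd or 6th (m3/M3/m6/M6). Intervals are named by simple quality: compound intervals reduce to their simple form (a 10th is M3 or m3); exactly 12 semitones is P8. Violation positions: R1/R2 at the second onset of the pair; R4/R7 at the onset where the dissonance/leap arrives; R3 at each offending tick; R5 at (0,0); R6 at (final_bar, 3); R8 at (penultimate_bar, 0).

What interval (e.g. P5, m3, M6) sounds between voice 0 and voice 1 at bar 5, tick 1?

M6

voice 0=F3 voice 1=D4 -> M6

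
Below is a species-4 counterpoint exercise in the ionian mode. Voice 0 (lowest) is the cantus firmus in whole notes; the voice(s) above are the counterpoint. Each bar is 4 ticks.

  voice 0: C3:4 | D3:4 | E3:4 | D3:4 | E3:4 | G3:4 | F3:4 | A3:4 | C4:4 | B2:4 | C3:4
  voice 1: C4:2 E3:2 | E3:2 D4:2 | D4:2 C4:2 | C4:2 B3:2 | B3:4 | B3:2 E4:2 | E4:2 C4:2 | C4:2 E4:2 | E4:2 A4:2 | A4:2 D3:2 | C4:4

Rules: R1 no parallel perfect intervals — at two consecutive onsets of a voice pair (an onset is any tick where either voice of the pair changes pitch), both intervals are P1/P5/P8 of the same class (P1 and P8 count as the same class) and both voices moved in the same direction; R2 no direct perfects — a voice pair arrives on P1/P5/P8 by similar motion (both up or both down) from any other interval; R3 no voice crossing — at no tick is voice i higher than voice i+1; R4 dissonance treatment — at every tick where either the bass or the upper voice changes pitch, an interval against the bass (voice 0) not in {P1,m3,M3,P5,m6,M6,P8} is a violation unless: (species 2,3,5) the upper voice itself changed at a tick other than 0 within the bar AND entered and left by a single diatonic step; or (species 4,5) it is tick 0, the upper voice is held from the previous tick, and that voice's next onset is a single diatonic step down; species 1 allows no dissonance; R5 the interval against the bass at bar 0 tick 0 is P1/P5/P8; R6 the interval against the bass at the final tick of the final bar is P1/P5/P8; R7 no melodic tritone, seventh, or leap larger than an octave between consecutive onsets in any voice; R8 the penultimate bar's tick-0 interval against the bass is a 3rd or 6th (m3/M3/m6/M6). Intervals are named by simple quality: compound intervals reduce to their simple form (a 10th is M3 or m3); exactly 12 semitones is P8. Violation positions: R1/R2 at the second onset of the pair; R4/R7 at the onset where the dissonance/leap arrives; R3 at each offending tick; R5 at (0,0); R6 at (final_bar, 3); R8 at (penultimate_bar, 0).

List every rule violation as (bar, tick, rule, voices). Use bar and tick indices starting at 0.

bar 0: v0=C3 v1=C4 downbeat P8
bar 1: v0=D3 v1=E3 downbeat M2
bar 2: v0=E3 v1=D4 downbeat m7
bar 3: v0=D3 v1=C4 downbeat m7
bar 4: v0=E3 v1=B3 downbeat P5
bar 5: v0=G3 v1=B3 downbeat M3
bar 6: v0=F3 v1=E4 downbeat M7
bar 7: v0=A3 v1=C4 downbeat m3
bar 8: v0=C4 v1=E4 downbeat M3
bar 9: v0=B2 v1=A4 downbeat m7
bar 10: v0=C3 v1=C4 downbeat P8
  -> R4 @ bar 1 tick 0 v(0, 1): D3/E3 M2 untreated
  -> R7 @ bar 1 tick 2 v(1,): E3->D4 leap 10st
  -> R4 @ bar 6 tick 0 v(0, 1): F3/E4 M7 untreated
  -> R4 @ bar 9 tick 0 v(0, 1): B2/A4 m7 untreated
  -> R7 @ bar 9 tick 0 v(0,): C4->B2 leap 13st
  -> R8 @ bar 9 tick 0 v(0, 1): penult m7 not 3rd/6th
  -> R7 @ bar 9 tick 2 v(1,): A4->D3 leap 19st
  -> R2 @ bar 10 tick 0 v(0, 1): B2/D3 m3 -> C3/C4 P8 similar
  -> R7 @ bar 10 tick 0 v(1,): D3->C4 leap 10st

(1, 0, R4, (0, 1))
(1, 2, R7, (1,))
(6, 0, R4, (0, 1))
(9, 0, R4, (0, 1))
(9, 0, R7, (0,))
(9, 0, R8, (0, 1))
(9, 2, R7, (1,))
(10, 0, R2, (0, 1))
(10, 0, R7, (1,))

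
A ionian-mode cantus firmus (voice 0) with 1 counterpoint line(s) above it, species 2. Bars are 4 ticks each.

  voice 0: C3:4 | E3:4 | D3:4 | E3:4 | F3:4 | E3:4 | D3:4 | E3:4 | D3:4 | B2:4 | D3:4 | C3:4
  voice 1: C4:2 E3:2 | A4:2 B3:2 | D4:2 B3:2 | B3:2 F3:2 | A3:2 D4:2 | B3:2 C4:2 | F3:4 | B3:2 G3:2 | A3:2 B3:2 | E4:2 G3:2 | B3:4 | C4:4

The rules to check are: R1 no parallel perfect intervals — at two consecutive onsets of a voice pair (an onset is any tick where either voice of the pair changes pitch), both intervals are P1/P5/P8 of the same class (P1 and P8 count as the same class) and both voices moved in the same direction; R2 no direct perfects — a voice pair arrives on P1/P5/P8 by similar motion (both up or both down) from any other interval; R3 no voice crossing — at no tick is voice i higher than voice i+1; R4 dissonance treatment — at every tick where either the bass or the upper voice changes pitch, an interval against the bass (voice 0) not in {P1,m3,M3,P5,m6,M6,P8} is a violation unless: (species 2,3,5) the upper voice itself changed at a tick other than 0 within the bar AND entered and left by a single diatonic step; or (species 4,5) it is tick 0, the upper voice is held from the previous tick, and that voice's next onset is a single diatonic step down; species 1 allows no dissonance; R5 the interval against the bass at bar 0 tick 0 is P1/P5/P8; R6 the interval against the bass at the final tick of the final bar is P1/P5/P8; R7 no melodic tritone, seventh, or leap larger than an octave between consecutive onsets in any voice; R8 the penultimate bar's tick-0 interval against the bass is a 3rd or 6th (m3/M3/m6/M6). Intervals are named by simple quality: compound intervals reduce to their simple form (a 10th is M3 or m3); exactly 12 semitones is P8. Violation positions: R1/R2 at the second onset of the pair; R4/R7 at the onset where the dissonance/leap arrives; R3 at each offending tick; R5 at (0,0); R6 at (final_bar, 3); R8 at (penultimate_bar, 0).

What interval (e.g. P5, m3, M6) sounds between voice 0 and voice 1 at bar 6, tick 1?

voice 0=D3 voice 1=F3 -> m3

m3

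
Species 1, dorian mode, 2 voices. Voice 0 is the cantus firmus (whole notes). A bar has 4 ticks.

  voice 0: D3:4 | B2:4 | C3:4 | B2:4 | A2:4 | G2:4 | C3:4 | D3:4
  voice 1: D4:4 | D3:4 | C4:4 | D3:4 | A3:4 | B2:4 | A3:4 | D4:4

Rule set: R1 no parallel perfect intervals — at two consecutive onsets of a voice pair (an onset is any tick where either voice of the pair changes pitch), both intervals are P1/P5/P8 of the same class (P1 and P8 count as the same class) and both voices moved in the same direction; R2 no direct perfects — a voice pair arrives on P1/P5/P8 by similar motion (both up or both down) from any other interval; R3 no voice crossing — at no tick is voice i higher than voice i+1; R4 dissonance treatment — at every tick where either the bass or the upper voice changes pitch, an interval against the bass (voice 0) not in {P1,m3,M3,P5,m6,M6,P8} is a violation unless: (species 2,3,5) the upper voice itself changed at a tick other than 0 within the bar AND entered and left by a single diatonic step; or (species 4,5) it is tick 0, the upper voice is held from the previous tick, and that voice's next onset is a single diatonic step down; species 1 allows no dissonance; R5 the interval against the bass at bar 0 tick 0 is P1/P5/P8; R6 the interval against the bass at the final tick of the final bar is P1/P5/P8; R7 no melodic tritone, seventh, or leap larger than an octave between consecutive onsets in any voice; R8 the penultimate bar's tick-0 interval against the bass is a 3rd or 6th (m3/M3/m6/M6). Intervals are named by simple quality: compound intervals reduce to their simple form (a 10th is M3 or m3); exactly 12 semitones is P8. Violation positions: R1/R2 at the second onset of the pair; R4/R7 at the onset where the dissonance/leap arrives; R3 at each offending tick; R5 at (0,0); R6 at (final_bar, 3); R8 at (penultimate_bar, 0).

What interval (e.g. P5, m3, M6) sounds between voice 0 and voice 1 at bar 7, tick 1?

P8

voice 0=D3 voice 1=D4 -> P8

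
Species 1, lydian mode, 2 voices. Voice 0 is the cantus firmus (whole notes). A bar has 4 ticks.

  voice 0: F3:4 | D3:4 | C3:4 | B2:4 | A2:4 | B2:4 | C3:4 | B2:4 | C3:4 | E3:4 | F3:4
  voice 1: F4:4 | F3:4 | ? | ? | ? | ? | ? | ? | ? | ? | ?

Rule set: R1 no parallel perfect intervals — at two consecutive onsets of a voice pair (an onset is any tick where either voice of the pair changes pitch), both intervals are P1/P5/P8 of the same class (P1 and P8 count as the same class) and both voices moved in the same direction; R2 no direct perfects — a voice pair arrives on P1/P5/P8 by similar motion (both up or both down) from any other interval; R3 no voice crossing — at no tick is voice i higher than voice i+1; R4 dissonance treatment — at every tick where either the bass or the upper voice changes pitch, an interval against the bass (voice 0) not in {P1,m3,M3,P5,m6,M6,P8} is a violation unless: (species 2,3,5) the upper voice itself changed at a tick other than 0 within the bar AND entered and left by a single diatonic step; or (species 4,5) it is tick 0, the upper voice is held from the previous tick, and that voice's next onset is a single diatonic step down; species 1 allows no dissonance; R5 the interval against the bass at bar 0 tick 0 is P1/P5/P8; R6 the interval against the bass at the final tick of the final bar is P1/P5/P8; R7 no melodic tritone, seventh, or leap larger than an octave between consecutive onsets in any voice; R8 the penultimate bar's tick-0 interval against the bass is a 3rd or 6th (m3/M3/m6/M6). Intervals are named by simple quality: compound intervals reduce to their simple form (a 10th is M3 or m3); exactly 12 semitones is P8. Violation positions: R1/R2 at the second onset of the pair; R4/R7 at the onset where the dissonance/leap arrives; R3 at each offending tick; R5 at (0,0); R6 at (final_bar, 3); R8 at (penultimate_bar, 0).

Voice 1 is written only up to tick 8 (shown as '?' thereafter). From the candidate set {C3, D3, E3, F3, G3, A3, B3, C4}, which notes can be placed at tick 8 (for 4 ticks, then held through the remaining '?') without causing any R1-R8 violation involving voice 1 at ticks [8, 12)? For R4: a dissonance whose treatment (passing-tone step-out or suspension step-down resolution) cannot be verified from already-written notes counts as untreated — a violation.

{A3, C4, E3, G3}

C3: violates R2
D3: violates R4
E3: legal
F3: violates R4
G3: legal
A3: legal
B3: violates R4,R7
C4: legal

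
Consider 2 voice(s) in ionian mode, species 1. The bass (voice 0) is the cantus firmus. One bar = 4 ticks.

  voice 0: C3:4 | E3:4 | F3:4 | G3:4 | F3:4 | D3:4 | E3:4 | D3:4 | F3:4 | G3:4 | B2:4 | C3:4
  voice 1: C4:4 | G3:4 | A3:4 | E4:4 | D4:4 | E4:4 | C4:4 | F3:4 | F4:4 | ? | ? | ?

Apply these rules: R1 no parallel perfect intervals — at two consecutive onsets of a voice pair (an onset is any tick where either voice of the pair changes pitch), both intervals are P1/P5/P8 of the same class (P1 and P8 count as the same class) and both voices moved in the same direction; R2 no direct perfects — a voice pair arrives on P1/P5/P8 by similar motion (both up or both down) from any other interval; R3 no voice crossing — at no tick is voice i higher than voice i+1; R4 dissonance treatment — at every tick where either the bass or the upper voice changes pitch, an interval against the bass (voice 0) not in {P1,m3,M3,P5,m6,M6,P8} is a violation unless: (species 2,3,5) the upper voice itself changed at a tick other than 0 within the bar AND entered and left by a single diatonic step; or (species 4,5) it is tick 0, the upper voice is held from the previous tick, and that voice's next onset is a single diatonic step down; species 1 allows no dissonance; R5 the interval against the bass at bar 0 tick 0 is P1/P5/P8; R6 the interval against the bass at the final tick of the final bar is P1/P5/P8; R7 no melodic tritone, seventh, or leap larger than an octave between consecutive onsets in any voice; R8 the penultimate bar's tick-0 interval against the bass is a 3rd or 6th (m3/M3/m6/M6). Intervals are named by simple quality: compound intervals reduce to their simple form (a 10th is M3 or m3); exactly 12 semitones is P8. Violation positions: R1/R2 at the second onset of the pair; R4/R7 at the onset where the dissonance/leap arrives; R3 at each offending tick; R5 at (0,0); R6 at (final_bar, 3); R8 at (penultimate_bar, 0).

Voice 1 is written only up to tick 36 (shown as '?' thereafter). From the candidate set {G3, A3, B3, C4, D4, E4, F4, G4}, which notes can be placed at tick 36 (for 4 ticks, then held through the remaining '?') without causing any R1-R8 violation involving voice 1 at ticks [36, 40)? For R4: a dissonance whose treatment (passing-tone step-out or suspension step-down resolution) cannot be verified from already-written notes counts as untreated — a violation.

{D4, E4}

G3: violates R7
A3: violates R4
B3: violates R7
C4: violates R4
D4: legal
E4: legal
F4: violates R4
G4: violates R1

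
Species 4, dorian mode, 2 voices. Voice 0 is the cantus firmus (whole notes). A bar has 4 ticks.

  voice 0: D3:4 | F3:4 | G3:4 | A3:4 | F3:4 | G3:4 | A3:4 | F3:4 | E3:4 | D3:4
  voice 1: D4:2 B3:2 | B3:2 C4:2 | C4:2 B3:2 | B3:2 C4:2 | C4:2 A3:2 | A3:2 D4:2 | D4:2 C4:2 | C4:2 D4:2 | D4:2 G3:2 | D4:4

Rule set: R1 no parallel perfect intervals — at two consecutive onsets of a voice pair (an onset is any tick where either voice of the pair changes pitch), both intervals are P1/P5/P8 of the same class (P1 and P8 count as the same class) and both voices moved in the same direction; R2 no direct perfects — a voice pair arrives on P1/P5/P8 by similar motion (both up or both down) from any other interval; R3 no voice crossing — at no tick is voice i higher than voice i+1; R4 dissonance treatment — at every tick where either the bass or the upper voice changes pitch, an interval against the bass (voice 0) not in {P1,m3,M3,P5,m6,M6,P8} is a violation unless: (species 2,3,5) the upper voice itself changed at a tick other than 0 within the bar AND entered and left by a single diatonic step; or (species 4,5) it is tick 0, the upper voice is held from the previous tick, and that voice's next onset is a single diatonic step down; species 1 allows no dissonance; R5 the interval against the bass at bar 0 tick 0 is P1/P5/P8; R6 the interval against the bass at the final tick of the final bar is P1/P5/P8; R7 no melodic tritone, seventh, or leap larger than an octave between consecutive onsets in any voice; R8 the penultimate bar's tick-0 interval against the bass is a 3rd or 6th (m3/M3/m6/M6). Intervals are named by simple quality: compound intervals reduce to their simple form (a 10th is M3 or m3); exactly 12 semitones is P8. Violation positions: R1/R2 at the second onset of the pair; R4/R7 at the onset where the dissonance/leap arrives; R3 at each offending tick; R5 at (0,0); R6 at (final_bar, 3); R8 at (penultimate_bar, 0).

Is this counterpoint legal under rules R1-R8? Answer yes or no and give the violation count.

bar 0: v0=D3 v1=D4 (P8)
bar 1: v0=F3 v1=B3 (TT)
bar 2: v0=G3 v1=C4 (P4)
bar 3: v0=A3 v1=B3 (M2)
bar 4: v0=F3 v1=C4 (P5)
bar 5: v0=G3 v1=A3 (M2)
bar 6: v0=A3 v1=D4 (P4)
bar 7: v0=F3 v1=C4 (P5)
bar 8: v0=E3 v1=D4 (m7)
bar 9: v0=D3 v1=D4 (P8)
  R4 @ bar1.0: F3/B3 TT untreated
  R4 @ bar3.0: A3/B3 M2 untreated
  R4 @ bar5.0: G3/A3 M2 untreated
  R4 @ bar8.0: E3/D4 m7 untreated
  R8 @ bar8.0: penult m7 not 3rd/6th

No (5 violations)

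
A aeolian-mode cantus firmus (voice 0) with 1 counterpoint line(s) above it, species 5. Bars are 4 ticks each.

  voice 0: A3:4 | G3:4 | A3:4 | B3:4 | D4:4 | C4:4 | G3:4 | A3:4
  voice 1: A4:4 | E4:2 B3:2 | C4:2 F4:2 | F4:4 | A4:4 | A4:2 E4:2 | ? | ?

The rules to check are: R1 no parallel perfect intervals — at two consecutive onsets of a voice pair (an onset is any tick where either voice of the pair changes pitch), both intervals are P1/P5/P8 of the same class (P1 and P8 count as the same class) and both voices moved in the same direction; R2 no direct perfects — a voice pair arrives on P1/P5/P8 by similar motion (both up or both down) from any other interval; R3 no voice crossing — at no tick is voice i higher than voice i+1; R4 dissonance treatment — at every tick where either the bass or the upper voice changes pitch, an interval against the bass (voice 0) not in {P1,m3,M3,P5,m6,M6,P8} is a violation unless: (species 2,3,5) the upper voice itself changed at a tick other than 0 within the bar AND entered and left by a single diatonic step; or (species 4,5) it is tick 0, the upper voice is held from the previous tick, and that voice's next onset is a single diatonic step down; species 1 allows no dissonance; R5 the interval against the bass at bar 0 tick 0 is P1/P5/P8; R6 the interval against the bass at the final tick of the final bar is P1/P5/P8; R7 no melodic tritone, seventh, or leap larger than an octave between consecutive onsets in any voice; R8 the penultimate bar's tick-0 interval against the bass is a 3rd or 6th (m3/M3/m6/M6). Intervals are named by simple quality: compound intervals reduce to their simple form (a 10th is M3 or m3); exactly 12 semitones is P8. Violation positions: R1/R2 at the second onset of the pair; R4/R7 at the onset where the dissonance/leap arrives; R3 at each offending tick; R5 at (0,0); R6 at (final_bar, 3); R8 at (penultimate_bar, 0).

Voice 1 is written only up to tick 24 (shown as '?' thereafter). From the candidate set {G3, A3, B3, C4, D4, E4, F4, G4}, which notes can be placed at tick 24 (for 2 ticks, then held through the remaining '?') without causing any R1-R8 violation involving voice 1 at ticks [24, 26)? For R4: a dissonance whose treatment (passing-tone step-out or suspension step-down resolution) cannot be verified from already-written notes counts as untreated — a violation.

{B3, E4}

G3: violates R2,R8
A3: violates R4,R8
B3: legal
C4: violates R4,R8
D4: violates R2,R8
E4: legal
F4: violates R4,R8
G4: violates R8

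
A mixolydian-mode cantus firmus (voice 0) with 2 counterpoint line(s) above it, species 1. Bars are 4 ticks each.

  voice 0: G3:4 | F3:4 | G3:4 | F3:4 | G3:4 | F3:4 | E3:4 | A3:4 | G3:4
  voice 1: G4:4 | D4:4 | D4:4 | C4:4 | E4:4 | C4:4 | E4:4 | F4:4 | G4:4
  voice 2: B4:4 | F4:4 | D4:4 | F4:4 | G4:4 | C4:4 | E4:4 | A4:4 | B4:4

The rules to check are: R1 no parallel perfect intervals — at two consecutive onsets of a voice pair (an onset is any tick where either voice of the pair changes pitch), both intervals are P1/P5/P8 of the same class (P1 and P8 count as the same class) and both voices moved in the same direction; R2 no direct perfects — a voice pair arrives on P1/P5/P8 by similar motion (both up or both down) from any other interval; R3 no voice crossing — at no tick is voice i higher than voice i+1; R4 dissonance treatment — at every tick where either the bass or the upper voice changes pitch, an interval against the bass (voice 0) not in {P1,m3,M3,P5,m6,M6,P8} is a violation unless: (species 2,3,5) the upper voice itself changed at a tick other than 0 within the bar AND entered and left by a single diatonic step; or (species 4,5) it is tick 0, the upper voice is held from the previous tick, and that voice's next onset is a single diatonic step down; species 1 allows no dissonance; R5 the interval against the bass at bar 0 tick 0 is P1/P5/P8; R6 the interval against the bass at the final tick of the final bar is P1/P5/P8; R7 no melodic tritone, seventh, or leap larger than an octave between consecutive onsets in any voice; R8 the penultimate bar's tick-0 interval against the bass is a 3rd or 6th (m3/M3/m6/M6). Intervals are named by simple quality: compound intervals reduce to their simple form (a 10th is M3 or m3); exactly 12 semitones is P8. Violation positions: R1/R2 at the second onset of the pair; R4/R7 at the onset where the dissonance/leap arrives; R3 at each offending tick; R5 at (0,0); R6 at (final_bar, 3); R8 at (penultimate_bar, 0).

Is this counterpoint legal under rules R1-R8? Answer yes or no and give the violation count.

No (12 violations)

bar 0: v0=G3 v1=G4 v2=B4 (M3)
bar 1: v0=F3 v1=D4 v2=F4 (P8)
bar 2: v0=G3 v1=D4 v2=D4 (P5)
bar 3: v0=F3 v1=C4 v2=F4 (P8)
bar 4: v0=G3 v1=E4 v2=G4 (P8)
bar 5: v0=F3 v1=C4 v2=C4 (P5)
bar 6: v0=E3 v1=E4 v2=E4 (P8)
bar 7: v0=A3 v1=F4 v2=A4 (P8)
bar 8: v0=G3 v1=G4 v2=B4 (M3)
  R5 @ bar0.0: opens on M3
  R2 @ bar1.0: G3/B4 M3 -> F3/F4 P8 similar
  R7 @ bar1.0: B4->F4 leap 6st
  R1 @ bar3.0: G3/D4 P5 -> F3/C4 P5 similar
  R1 @ bar4.0: F3/F4 P8 -> G3/G4 P8 similar
  R2 @ bar5.0: G3/E4 M6 -> F3/C4 P5 similar
  R2 @ bar5.0: G3/G4 P8 -> F3/C4 P5 similar
  R2 @ bar5.0: E4/G4 m3 -> C4/C4 P1 similar
  R1 @ bar6.0: C4/C4 P1 -> E4/E4 P1 similar
  R1 @ bar7.0: E3/E4 P8 -> A3/A4 P8 similar
  R8 @ bar7.0: penult P8 not 3rd/6th
  R6 @ bar8.3: closes on M3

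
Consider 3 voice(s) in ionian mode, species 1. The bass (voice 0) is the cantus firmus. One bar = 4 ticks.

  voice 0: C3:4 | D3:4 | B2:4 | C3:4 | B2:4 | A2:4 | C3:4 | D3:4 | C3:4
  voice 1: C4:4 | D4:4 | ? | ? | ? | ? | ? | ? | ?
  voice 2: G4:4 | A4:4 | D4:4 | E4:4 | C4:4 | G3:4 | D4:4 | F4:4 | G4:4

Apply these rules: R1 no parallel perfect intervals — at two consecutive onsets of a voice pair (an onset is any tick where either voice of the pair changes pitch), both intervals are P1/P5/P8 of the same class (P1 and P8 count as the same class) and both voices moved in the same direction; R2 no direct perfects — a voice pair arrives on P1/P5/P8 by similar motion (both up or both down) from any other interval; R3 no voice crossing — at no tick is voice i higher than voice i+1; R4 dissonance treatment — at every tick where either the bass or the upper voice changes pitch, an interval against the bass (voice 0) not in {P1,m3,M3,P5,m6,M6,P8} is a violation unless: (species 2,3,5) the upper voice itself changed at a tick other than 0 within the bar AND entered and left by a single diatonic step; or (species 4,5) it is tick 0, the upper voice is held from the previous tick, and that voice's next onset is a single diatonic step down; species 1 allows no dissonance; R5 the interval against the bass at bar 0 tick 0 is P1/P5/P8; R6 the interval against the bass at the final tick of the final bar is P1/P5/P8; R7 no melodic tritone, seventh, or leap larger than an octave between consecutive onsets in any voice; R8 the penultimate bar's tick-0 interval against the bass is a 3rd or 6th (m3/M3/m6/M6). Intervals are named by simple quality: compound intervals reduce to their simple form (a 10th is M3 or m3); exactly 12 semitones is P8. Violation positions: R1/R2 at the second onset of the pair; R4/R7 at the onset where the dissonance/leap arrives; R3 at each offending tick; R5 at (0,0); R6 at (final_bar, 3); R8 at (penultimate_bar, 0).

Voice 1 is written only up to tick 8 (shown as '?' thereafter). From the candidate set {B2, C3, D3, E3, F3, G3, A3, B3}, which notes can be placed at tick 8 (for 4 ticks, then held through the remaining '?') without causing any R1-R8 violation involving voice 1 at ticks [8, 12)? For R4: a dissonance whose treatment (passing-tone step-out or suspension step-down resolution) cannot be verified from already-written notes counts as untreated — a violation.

B2: violates R1,R7
C3: violates R4,R7
D3: violates R2
E3: violates R4,R7
F3: violates R4
G3: violates R1
A3: violates R4
B3: violates R1

{}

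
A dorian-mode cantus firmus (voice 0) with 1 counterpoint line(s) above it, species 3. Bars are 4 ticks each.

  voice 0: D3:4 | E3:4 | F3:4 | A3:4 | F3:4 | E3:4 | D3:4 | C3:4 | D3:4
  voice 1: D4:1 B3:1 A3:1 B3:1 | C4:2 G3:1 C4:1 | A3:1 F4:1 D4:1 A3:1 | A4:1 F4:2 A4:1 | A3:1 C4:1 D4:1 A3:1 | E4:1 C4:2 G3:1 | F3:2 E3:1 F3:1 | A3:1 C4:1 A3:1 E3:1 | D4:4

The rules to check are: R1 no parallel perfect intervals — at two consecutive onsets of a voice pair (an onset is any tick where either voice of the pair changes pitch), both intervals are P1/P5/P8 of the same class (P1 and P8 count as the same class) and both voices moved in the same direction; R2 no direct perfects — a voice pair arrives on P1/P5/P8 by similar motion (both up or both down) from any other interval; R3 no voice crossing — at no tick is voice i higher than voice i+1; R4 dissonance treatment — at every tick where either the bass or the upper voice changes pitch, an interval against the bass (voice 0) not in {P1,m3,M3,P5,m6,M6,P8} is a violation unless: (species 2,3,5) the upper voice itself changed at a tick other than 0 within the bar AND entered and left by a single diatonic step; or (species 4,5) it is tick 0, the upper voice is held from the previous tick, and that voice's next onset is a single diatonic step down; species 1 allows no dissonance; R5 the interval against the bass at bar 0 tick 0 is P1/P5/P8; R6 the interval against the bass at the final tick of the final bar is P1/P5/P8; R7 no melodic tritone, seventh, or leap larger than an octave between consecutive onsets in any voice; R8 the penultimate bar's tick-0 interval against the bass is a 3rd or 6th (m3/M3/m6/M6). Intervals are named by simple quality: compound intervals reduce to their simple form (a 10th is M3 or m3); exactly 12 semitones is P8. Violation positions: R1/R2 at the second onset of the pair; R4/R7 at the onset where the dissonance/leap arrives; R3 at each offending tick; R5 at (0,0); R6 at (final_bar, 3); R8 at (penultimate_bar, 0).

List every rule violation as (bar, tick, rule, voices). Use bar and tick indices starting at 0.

bar 0: v0=D3 v1=D4 downbeat P8
bar 1: v0=E3 v1=C4 downbeat m6
bar 2: v0=F3 v1=A3 downbeat M3
bar 3: v0=A3 v1=A4 downbeat P8
bar 4: v0=F3 v1=A3 downbeat M3
bar 5: v0=E3 v1=E4 downbeat P8
bar 6: v0=D3 v1=F3 downbeat m3
bar 7: v0=C3 v1=A3 downbeat M6
bar 8: v0=D3 v1=D4 downbeat P8
  -> R2 @ bar 3 tick 0 v(0, 1): F3/A3 M3 -> A3/A4 P8 similar
  -> R2 @ bar 8 tick 0 v(0, 1): C3/E3 M3 -> D3/D4 P8 similar
  -> R7 @ bar 8 tick 0 v(1,): E3->D4 leap 10st

(3, 0, R2, (0, 1))
(8, 0, R2, (0, 1))
(8, 0, R7, (1,))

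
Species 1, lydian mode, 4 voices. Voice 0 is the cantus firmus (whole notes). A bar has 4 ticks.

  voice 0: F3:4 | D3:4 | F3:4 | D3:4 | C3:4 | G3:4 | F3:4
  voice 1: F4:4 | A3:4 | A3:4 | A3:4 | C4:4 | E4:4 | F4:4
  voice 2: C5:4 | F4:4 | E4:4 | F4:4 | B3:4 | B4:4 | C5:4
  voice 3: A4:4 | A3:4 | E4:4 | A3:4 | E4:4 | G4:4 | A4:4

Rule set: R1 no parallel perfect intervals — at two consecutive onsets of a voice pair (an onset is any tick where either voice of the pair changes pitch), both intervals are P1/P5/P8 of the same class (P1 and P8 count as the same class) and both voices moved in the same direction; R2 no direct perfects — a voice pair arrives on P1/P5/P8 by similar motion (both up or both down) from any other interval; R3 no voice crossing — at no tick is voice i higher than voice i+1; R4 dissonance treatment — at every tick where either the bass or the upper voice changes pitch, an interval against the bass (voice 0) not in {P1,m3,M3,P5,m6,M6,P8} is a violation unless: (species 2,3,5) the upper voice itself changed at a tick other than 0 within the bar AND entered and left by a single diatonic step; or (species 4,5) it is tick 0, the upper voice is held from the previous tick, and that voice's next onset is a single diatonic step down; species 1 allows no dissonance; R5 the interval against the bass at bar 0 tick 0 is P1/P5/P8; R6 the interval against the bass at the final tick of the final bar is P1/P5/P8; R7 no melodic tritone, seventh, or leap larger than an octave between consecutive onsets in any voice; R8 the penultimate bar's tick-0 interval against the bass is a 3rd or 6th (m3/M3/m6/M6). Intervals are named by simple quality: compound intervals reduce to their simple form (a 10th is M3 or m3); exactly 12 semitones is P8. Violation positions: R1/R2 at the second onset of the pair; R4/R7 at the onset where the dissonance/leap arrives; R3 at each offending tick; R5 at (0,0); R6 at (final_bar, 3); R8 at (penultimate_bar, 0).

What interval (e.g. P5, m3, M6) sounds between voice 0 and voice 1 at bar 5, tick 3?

M6

voice 0=G3 voice 1=E4 -> M6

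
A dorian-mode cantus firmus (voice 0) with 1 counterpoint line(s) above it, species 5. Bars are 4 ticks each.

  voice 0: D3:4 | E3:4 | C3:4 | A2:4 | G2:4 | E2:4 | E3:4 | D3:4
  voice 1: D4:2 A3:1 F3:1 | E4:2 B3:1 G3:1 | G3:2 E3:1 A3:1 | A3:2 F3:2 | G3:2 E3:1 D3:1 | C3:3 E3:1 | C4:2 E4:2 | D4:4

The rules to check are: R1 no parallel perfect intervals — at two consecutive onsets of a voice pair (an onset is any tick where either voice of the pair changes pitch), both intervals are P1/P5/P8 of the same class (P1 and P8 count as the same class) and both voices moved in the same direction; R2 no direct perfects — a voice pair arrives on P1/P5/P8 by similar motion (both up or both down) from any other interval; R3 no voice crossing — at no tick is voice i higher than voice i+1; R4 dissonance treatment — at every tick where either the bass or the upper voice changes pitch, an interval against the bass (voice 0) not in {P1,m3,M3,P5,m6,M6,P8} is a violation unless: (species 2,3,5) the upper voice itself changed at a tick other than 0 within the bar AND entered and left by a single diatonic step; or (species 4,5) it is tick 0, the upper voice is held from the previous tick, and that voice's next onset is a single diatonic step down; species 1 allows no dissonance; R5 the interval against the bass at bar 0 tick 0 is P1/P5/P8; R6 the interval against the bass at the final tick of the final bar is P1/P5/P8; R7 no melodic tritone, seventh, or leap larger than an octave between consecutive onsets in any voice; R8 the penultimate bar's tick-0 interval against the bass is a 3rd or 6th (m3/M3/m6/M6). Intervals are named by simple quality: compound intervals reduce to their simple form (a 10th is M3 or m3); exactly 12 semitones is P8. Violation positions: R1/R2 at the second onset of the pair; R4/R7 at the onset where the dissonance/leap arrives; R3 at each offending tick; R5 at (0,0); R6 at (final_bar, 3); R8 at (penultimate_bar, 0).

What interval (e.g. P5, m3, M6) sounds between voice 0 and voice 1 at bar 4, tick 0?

P8

voice 0=G2 voice 1=G3 -> P8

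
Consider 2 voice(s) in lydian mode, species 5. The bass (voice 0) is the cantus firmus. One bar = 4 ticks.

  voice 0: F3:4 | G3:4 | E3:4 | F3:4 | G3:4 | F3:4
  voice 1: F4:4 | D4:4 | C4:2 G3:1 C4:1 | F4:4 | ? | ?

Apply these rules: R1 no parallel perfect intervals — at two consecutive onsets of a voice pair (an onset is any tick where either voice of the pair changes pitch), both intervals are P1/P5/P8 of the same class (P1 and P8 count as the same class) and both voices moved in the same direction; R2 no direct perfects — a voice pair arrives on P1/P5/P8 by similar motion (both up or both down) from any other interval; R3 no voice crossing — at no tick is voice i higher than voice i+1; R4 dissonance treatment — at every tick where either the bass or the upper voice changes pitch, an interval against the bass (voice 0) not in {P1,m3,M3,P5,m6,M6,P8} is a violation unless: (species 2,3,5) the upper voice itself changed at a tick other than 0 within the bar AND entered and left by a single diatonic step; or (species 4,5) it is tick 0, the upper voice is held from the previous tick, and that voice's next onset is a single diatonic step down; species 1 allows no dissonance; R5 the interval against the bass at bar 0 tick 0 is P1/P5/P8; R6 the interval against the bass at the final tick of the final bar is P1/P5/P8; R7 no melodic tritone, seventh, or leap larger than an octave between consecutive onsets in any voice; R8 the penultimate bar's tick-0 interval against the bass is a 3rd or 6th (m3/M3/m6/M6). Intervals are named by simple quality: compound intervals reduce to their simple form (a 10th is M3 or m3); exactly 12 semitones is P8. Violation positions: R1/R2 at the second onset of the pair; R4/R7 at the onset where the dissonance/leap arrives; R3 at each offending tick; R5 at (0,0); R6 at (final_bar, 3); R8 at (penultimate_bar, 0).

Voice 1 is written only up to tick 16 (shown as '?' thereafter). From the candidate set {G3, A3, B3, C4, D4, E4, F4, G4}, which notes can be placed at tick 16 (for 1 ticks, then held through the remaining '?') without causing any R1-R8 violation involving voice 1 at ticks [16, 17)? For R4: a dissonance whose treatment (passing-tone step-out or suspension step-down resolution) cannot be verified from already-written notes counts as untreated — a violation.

{E4}

G3: violates R7,R8
A3: violates R4,R8
B3: violates R7
C4: violates R4,R8
D4: violates R8
E4: legal
F4: violates R4,R8
G4: violates R1,R8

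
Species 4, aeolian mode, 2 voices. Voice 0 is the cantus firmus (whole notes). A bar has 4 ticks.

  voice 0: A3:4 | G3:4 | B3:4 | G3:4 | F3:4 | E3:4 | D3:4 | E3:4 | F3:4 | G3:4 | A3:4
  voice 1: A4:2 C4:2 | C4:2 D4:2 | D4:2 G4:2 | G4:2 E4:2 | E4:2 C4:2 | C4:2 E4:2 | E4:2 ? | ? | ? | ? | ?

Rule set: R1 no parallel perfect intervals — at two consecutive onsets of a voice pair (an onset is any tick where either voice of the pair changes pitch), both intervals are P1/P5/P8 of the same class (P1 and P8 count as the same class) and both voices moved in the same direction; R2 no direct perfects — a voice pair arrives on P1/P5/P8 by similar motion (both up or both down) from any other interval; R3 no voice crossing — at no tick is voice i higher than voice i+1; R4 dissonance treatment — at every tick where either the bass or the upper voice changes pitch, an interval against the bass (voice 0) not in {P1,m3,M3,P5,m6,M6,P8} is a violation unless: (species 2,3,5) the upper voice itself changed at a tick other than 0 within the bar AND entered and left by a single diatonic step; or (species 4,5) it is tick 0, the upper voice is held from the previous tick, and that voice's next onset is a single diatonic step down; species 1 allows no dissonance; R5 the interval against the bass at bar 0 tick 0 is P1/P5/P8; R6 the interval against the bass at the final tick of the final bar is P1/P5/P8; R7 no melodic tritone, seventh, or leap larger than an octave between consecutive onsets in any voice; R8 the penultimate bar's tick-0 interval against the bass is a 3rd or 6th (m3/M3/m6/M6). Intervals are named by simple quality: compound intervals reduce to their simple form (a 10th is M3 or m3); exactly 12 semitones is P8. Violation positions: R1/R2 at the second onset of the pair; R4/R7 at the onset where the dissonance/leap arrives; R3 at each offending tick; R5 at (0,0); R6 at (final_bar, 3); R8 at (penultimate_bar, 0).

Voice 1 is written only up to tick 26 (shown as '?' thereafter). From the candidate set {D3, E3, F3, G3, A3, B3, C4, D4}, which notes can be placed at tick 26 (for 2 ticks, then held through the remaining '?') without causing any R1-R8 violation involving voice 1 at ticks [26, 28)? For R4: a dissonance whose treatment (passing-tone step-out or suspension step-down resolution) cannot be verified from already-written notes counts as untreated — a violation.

D3: violates R7
E3: violates R4
F3: violates R7
G3: violates R4
A3: legal
B3: legal
C4: violates R4
D4: legal

{A3, B3, D4}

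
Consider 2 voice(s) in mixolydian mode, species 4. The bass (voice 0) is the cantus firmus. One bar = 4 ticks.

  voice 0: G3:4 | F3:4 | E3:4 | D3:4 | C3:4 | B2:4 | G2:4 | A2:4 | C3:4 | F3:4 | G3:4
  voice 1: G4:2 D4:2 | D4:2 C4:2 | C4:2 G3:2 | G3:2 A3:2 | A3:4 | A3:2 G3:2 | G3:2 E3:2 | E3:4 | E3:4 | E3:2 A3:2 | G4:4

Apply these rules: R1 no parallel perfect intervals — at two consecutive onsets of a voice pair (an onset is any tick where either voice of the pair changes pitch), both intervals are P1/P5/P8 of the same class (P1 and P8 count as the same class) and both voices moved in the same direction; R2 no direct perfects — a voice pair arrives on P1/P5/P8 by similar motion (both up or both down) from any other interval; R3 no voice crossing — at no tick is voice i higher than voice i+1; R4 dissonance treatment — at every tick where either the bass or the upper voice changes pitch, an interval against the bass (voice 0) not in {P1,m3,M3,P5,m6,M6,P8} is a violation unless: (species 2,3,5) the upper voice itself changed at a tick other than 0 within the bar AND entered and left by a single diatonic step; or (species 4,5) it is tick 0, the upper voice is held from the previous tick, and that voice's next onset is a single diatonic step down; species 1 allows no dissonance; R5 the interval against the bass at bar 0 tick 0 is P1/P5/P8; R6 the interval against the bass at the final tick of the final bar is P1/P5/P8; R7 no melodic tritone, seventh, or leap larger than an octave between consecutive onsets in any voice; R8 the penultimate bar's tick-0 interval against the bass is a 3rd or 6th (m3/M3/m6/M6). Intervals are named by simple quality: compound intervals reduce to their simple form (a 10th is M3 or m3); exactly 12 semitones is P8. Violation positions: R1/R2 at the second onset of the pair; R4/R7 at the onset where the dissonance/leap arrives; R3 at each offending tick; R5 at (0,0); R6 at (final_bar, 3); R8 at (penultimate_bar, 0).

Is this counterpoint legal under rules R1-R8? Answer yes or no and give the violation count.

bar 0: v0=G3 v1=G4 (P8)
bar 1: v0=F3 v1=D4 (M6)
bar 2: v0=E3 v1=C4 (m6)
bar 3: v0=D3 v1=G3 (P4)
bar 4: v0=C3 v1=A3 (M6)
bar 5: v0=B2 v1=A3 (m7)
bar 6: v0=G2 v1=G3 (P8)
bar 7: v0=A2 v1=E3 (P5)
bar 8: v0=C3 v1=E3 (M3)
bar 9: v0=F3 v1=E3 (m2)
bar 10: v0=G3 v1=G4 (P8)
  R4 @ bar3.0: D3/G3 P4 untreated
  R3 @ bar9.0: F3 above E3
  R4 @ bar9.0: F3/E3 m2 untreated
  R8 @ bar9.0: penult m2 not 3rd/6th
  R3 @ bar9.1: F3 above E3
  R2 @ bar10.0: F3/A3 M3 -> G3/G4 P8 similar
  R7 @ bar10.0: A3->G4 leap 10st

No (7 violations)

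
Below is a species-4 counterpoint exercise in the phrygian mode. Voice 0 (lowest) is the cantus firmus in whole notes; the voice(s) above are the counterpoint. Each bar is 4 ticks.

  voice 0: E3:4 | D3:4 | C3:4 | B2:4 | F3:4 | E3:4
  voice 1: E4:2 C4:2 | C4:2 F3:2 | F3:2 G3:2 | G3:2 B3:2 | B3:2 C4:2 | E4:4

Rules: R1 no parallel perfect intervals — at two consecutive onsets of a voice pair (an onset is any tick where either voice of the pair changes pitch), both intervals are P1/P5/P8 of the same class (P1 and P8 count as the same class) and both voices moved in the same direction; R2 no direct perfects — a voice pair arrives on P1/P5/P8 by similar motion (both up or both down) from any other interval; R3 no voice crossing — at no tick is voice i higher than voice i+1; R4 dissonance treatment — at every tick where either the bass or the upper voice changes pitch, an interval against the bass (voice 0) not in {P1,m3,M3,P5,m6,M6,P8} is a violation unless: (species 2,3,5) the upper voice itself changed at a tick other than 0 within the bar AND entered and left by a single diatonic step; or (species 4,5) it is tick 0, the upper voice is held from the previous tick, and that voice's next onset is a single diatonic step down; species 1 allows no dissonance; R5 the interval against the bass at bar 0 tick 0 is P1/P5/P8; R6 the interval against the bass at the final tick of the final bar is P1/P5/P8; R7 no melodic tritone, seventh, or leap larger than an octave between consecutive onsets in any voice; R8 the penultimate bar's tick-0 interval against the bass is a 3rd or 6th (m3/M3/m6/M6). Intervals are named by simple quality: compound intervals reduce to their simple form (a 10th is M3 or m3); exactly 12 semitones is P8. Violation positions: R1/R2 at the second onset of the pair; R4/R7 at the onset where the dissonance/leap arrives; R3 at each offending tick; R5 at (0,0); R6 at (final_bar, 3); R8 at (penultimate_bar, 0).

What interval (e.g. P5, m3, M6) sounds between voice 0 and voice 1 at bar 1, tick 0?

m7

voice 0=D3 voice 1=C4 -> m7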